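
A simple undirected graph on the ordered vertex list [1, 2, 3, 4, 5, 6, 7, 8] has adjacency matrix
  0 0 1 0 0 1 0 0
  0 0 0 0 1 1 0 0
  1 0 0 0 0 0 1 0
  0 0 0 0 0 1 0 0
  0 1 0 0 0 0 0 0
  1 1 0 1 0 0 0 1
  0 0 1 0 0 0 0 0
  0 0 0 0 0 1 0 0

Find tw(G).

A width-1 tree decomposition is:
Bags: B1 = {2, 6}  B2 = {6, 8}  B3 = {1, 6}  B4 = {1, 3}  B5 = {3, 7}  B6 = {4, 6}  B7 = {2, 5}
Tree: B1–B2, B2–B3, B3–B4, B4–B5, B3–B6, B1–B7
The largest bag has 2 vertices, giving width 1; this decomposition certifies tw(G) ≤ 1. G has an edge, so its treewidth is at least 1. Therefore the treewidth is 1.

1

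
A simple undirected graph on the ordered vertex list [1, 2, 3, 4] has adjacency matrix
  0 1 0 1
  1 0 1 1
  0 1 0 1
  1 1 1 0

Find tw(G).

A width-2 tree decomposition is:
Bags: B1 = {1, 2, 4}  B2 = {2, 3, 4}
Tree: B1–B2
Every bag has size at most 3, so the width is 3 − 1 = 2 and tw(G) ≤ 2. For the lower bound, the 3 vertices {1, 2, 4} are pairwise adjacent, and any tree decomposition puts a clique entirely inside one bag — forcing width ≥ 2. The upper and lower bounds meet at 2, so that is the treewidth.

2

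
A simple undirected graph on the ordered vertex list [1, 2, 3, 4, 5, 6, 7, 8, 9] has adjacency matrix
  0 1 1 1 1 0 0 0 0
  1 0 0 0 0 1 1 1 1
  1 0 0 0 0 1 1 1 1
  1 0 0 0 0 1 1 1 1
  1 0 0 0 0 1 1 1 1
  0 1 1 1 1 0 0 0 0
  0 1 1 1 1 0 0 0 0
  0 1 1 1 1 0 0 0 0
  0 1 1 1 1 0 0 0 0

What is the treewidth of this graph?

A width-4 tree decomposition is:
Bags: B1 = {2, 3, 4, 5, 9}  B2 = {2, 3, 4, 5, 8}  B3 = {1, 2, 3, 4, 5}  B4 = {2, 3, 4, 5, 6}  B5 = {2, 3, 4, 5, 7}
Tree: B1–B2, B2–B3, B3–B4, B4–B5
The largest bag has 5 vertices, giving width 4; this decomposition certifies tw(G) ≤ 4. For the lower bound: the 5 vertex sets {4,9}, {5,8}, {1,2}, {3}, {6} are disjoint, each induces a connected subgraph, and every pair is joined by at least one edge of G. Contracting each set to a single vertex therefore yields K_{5} as a minor, and since treewidth is minor-monotone, tw(G) ≥ tw(K_{5}) = 4. Hence tw(G) = 4 exactly.

4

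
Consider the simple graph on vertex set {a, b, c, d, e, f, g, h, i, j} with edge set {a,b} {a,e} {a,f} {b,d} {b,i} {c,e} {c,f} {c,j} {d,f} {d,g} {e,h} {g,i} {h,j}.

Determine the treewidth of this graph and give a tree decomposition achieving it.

Treewidth 2.
One such decomposition:
Bags: B1 = {c, h, j}  B2 = {c, e, h}  B3 = {c, e, f}  B4 = {a, e, f}  B5 = {a, d, f}  B6 = {a, b, d}  B7 = {b, d, g}  B8 = {b, g, i}
Tree: B1–B2, B2–B3, B3–B4, B4–B5, B5–B6, B6–B7, B7–B8

Each bag holds 3 vertices, so the decomposition has width 2, which upper-bounds the treewidth. For the lower bound, G contains the cycle j–h–e–c–j, so G is not a forest; only forests have treewidth ≤ 1, hence tw(G) ≥ 2. Therefore the treewidth is 2.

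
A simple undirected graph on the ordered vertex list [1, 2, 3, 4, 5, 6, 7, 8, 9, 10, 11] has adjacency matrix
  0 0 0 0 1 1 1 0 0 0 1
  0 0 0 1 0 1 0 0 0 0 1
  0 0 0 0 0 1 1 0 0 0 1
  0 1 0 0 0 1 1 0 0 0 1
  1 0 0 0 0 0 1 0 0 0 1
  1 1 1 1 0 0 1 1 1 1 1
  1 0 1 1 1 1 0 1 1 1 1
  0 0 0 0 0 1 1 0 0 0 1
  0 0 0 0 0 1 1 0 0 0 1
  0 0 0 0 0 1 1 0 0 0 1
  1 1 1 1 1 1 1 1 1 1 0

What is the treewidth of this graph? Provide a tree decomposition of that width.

Treewidth 3.
One optimal decomposition is:
Bags: B1 = {6, 7, 10, 11}  B2 = {6, 7, 8, 11}  B3 = {4, 6, 7, 11}  B4 = {6, 7, 9, 11}  B5 = {1, 6, 7, 11}  B6 = {3, 6, 7, 11}  B7 = {1, 5, 7, 11}  B8 = {2, 4, 6, 11}
Tree: B1–B2, B2–B3, B1–B4, B4–B5, B4–B6, B5–B7, B3–B8

Every bag has size at most 4, so the width is 4 − 1 = 3 and tw(G) ≤ 3. For the lower bound, the 4 vertices {1, 5, 7, 11} are pairwise adjacent, and any tree decomposition puts a clique entirely inside one bag — forcing width ≥ 3. The upper and lower bounds meet at 3, so that is the treewidth.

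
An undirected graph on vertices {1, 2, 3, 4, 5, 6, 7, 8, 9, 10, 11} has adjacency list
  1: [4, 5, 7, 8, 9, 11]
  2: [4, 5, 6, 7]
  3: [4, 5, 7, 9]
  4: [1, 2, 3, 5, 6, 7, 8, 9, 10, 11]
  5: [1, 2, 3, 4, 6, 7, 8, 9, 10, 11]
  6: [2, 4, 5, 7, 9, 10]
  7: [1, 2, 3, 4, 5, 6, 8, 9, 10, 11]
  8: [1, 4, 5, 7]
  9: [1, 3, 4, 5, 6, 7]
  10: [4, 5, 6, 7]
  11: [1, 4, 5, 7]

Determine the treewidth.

4

A width-4 tree decomposition is:
Bags: B1 = {3, 4, 5, 7, 9}  B2 = {1, 4, 5, 7, 9}  B3 = {4, 5, 6, 7, 9}  B4 = {1, 4, 5, 7, 8}  B5 = {2, 4, 5, 6, 7}  B6 = {4, 5, 6, 7, 10}  B7 = {1, 4, 5, 7, 11}
Tree: B1–B2, B1–B3, B2–B4, B3–B5, B5–B6, B4–B7
The largest bag has 5 vertices, giving width 4; this decomposition certifies tw(G) ≤ 4. For the lower bound, the 5 vertices {1, 4, 5, 7, 8} are pairwise adjacent, and any tree decomposition puts a clique entirely inside one bag — forcing width ≥ 4. Combining the bounds, tw(G) = 4.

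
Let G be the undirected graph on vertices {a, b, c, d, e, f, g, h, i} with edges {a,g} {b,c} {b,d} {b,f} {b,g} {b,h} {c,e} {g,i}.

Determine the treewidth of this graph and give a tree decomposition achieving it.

Treewidth 1.
One optimal decomposition is:
Bags: B1 = {b, h}  B2 = {b, g}  B3 = {a, g}  B4 = {b, f}  B5 = {b, d}  B6 = {b, c}  B7 = {g, i}  B8 = {c, e}
Tree: B1–B2, B2–B3, B2–B4, B2–B5, B1–B6, B3–B7, B6–B8

Every bag has size at most 2, so the width is 2 − 1 = 1 and tw(G) ≤ 1. Any graph with an edge has treewidth ≥ 1, and G has the edge b–h. The upper and lower bounds meet at 1, so that is the treewidth.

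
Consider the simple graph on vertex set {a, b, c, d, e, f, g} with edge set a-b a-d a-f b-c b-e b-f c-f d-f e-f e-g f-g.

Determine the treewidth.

A width-2 tree decomposition is:
Bags: B1 = {a, b, f}  B2 = {b, e, f}  B3 = {e, f, g}  B4 = {b, c, f}  B5 = {a, d, f}
Tree: B1–B2, B2–B3, B1–B4, B1–B5
Every bag has size at most 3, so the width is 3 − 1 = 2 and tw(G) ≤ 2. Conversely, {a, d, f} is a clique of size 3, and the vertices of any clique must share a bag in every tree decomposition; so some bag has ≥ 3 vertices and tw(G) ≥ 2. Hence tw(G) = 2 exactly.

2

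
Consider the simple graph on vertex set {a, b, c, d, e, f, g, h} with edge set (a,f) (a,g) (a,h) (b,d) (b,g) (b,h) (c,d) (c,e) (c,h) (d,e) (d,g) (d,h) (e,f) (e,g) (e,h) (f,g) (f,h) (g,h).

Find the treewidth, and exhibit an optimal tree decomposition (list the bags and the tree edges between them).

Treewidth 3.
One optimal decomposition is:
Bags: B1 = {c, d, e, h}  B2 = {d, e, g, h}  B3 = {b, d, g, h}  B4 = {e, f, g, h}  B5 = {a, f, g, h}
Tree: B1–B2, B2–B3, B2–B4, B4–B5

The largest bag has 4 vertices, giving width 3; this decomposition certifies tw(G) ≤ 3. For the lower bound, the 4 vertices {d, e, g, h} are pairwise adjacent, and any tree decomposition puts a clique entirely inside one bag — forcing width ≥ 3. The upper and lower bounds meet at 3, so that is the treewidth.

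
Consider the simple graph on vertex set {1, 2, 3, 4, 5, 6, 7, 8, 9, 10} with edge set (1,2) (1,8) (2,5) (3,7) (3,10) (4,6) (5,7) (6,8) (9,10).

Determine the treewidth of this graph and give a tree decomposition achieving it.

The largest bag has 2 vertices, giving width 1; this decomposition certifies tw(G) ≤ 1. Since G has at least one edge (e.g. 9–10), it is not an edgeless graph, so tw(G) ≥ 1. Combining the bounds, tw(G) = 1.

Treewidth 1.
One optimal decomposition is:
Bags: B1 = {9, 10}  B2 = {3, 10}  B3 = {3, 7}  B4 = {5, 7}  B5 = {2, 5}  B6 = {1, 2}  B7 = {1, 8}  B8 = {6, 8}  B9 = {4, 6}
Tree: B1–B2, B2–B3, B3–B4, B4–B5, B5–B6, B6–B7, B7–B8, B8–B9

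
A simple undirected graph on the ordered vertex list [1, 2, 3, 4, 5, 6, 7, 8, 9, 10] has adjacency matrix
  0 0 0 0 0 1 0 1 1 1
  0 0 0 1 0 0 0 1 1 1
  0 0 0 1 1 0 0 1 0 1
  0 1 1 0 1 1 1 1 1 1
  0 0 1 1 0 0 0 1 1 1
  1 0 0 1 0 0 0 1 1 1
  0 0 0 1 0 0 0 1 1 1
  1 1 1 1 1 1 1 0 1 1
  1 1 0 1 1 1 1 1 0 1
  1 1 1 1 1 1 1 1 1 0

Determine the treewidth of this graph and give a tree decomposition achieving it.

Every bag has size at most 5, so the width is 5 − 1 = 4 and tw(G) ≤ 4. For the lower bound, the 5 vertices {1, 6, 8, 9, 10} are pairwise adjacent, and any tree decomposition puts a clique entirely inside one bag — forcing width ≥ 4. The upper and lower bounds meet at 4, so that is the treewidth.

Treewidth 4.
One optimal decomposition is:
Bags: B1 = {4, 7, 8, 9, 10}  B2 = {4, 5, 8, 9, 10}  B3 = {4, 6, 8, 9, 10}  B4 = {3, 4, 5, 8, 10}  B5 = {2, 4, 8, 9, 10}  B6 = {1, 6, 8, 9, 10}
Tree: B1–B2, B2–B3, B2–B4, B1–B5, B3–B6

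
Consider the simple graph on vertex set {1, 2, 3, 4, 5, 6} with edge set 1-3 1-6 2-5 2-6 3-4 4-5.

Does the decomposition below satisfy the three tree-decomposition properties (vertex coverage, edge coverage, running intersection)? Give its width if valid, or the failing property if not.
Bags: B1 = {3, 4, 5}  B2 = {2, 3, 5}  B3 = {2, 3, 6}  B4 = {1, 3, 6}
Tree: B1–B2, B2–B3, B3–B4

Yes; width 2.

Vertex coverage: the bags together contain {1, 2, 3, 4, 5, 6}, the full vertex set. Edge coverage: each edge of G has both endpoints in at least one bag. Running intersection: for every vertex, the bags containing it form a connected subtree. All three properties hold, so this is a valid tree decomposition of width max|bag| − 1 = 2, and hence tw(G) ≤ 2.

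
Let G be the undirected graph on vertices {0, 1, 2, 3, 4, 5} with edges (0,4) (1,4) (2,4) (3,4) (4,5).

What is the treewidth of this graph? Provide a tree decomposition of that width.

Treewidth 1.
One optimal decomposition is:
Bags: B1 = {2, 4}  B2 = {1, 4}  B3 = {4, 5}  B4 = {0, 4}  B5 = {3, 4}
Tree: B1–B2, B2–B3, B2–B4, B4–B5

Every bag has size at most 2, so the width is 2 − 1 = 1 and tw(G) ≤ 1. Since G has at least one edge (e.g. 4–2), it is not an edgeless graph, so tw(G) ≥ 1. Therefore the treewidth is 1.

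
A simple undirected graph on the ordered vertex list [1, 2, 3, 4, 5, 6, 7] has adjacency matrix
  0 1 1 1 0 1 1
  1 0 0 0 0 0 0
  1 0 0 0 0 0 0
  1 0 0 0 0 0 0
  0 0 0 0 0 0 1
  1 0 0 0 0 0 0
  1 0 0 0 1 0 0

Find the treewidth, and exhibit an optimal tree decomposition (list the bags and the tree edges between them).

Treewidth 1.
One optimal decomposition is:
Bags: B1 = {5, 7}  B2 = {1, 7}  B3 = {1, 2}  B4 = {1, 3}  B5 = {1, 6}  B6 = {1, 4}
Tree: B1–B2, B2–B3, B2–B4, B3–B5, B3–B6

Every bag has size at most 2, so the width is 2 − 1 = 1 and tw(G) ≤ 1. Any graph with an edge has treewidth ≥ 1, and G has the edge 5–7. Therefore the treewidth is 1.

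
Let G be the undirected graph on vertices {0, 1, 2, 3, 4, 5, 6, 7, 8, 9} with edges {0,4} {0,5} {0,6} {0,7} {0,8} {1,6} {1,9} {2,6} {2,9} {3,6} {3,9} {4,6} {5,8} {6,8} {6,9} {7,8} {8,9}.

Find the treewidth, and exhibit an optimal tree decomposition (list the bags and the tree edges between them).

Treewidth 2.
Bags: B1 = {0, 6, 8}  B2 = {0, 7, 8}  B3 = {0, 5, 8}  B4 = {6, 8, 9}  B5 = {2, 6, 9}  B6 = {1, 6, 9}  B7 = {0, 4, 6}  B8 = {3, 6, 9}
Tree: B1–B2, B2–B3, B1–B4, B4–B5, B4–B6, B1–B7, B5–B8

The largest bag has 3 vertices, giving width 2; this decomposition certifies tw(G) ≤ 2. For the lower bound, the 3 vertices {0, 5, 8} are pairwise adjacent, and any tree decomposition puts a clique entirely inside one bag — forcing width ≥ 2. The upper and lower bounds meet at 2, so that is the treewidth.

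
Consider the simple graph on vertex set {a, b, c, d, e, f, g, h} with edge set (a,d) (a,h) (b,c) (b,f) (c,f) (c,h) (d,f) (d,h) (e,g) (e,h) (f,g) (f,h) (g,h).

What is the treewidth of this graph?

A width-2 tree decomposition is:
Bags: B1 = {a, d, h}  B2 = {d, f, h}  B3 = {c, f, h}  B4 = {b, c, f}  B5 = {f, g, h}  B6 = {e, g, h}
Tree: B1–B2, B2–B3, B3–B4, B3–B5, B5–B6
Every bag has size at most 3, so the width is 3 − 1 = 2 and tw(G) ≤ 2. For the lower bound, the 3 vertices {a, d, h} are pairwise adjacent, and any tree decomposition puts a clique entirely inside one bag — forcing width ≥ 2. The upper and lower bounds meet at 2, so that is the treewidth.

2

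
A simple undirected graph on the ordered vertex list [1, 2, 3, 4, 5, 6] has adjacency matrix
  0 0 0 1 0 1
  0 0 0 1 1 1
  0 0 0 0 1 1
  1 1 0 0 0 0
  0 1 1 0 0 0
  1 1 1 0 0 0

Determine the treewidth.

A width-2 tree decomposition is:
Bags: B1 = {1, 2, 4}  B2 = {1, 2, 6}  B3 = {2, 5, 6}  B4 = {3, 5, 6}
Tree: B1–B2, B2–B3, B3–B4
Each bag holds 3 vertices, so the decomposition has width 2, which upper-bounds the treewidth. The edges 4–1–6–2–4 form a cycle, so G is not a tree and its treewidth is at least 2. Combining the bounds, tw(G) = 2.

2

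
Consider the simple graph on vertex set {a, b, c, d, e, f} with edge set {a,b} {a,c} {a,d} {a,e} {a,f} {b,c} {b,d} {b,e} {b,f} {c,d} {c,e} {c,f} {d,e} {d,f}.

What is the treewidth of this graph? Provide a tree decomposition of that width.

Treewidth 4.
One such decomposition:
Bags: B1 = {a, b, c, d, e}  B2 = {a, b, c, d, f}
Tree: B1–B2

Each bag holds 5 vertices, so the decomposition has width 4, which upper-bounds the treewidth. On the other hand G contains the 5-clique {a, b, c, d, e}. A clique must lie in a single bag of any decomposition, so no decomposition can have width below 4. Hence tw(G) = 4 exactly.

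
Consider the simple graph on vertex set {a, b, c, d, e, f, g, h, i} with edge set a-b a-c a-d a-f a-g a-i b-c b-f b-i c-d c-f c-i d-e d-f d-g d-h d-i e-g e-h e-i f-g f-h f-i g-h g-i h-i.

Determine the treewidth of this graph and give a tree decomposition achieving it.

Treewidth 4.
One such decomposition:
Bags: B1 = {d, f, g, h, i}  B2 = {a, d, f, g, i}  B3 = {a, c, d, f, i}  B4 = {a, b, c, f, i}  B5 = {d, e, g, h, i}
Tree: B1–B2, B2–B3, B3–B4, B1–B5

The largest bag has 5 vertices, giving width 4; this decomposition certifies tw(G) ≤ 4. For the lower bound, the 5 vertices {d, e, g, h, i} are pairwise adjacent, and any tree decomposition puts a clique entirely inside one bag — forcing width ≥ 4. Combining the bounds, tw(G) = 4.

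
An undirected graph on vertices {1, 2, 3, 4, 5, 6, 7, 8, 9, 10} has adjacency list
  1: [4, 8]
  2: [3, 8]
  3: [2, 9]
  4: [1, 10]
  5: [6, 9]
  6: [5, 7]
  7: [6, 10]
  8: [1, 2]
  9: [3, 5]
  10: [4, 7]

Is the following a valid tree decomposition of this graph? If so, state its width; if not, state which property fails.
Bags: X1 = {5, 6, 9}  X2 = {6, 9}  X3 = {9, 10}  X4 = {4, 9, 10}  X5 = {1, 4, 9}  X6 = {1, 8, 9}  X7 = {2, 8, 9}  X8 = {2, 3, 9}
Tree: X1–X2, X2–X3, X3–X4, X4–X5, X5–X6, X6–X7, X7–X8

A tree decomposition must satisfy three properties: every vertex lies in some bag; for every edge, both endpoints lie together in some bag; and for every vertex, the bags containing it form a connected subtree. Here vertex 7 appears in no bag, so the decomposition is invalid.

No — vertex 7 appears in no bag.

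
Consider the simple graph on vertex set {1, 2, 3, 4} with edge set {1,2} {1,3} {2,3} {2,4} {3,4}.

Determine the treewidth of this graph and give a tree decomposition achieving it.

Treewidth 2.
One such decomposition:
Bags: B1 = {2, 3, 4}  B2 = {1, 2, 3}
Tree: B1–B2

Every bag has size at most 3, so the width is 3 − 1 = 2 and tw(G) ≤ 2. Conversely, {1, 2, 3} is a clique of size 3, and the vertices of any clique must share a bag in every tree decomposition; so some bag has ≥ 3 vertices and tw(G) ≥ 2. Hence tw(G) = 2 exactly.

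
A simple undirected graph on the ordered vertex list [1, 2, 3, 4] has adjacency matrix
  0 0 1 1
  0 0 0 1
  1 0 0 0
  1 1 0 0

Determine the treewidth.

A width-1 tree decomposition is:
Bags: B1 = {2, 4}  B2 = {1, 4}  B3 = {1, 3}
Tree: B1–B2, B2–B3
The largest bag has 2 vertices, giving width 1; this decomposition certifies tw(G) ≤ 1. Since G has at least one edge (e.g. 2–4), it is not an edgeless graph, so tw(G) ≥ 1. Hence tw(G) = 1 exactly.

1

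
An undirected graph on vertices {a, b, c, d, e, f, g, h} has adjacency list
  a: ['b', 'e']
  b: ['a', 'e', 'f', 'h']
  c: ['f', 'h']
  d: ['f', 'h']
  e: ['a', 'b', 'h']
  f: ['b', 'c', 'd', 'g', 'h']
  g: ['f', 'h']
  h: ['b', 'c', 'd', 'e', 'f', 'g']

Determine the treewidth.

A width-2 tree decomposition is:
Bags: B1 = {b, f, h}  B2 = {c, f, h}  B3 = {f, g, h}  B4 = {b, e, h}  B5 = {d, f, h}  B6 = {a, b, e}
Tree: B1–B2, B1–B3, B1–B4, B3–B5, B4–B6
Each bag holds 3 vertices, so the decomposition has width 2, which upper-bounds the treewidth. For the lower bound, the 3 vertices {b, e, h} are pairwise adjacent, and any tree decomposition puts a clique entirely inside one bag — forcing width ≥ 2. Hence tw(G) = 2 exactly.

2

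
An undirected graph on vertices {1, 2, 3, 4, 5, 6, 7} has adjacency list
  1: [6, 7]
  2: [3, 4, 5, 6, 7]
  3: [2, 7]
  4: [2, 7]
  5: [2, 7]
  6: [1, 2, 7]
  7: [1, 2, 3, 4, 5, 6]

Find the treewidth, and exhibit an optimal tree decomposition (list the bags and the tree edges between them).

Treewidth 2.
Bags: B1 = {2, 4, 7}  B2 = {2, 6, 7}  B3 = {1, 6, 7}  B4 = {2, 5, 7}  B5 = {2, 3, 7}
Tree: B1–B2, B2–B3, B1–B4, B1–B5

The largest bag has 3 vertices, giving width 2; this decomposition certifies tw(G) ≤ 2. On the other hand G contains the 3-clique {1, 6, 7}. A clique must lie in a single bag of any decomposition, so no decomposition can have width below 2. Therefore the treewidth is 2.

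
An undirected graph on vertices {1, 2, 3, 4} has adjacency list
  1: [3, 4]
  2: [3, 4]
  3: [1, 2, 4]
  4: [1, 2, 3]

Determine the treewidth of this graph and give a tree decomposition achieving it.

Treewidth 2.
One optimal decomposition is:
Bags: B1 = {1, 3, 4}  B2 = {2, 3, 4}
Tree: B1–B2

Every bag has size at most 3, so the width is 3 − 1 = 2 and tw(G) ≤ 2. Conversely, {1, 3, 4} is a clique of size 3, and the vertices of any clique must share a bag in every tree decomposition; so some bag has ≥ 3 vertices and tw(G) ≥ 2. Therefore the treewidth is 2.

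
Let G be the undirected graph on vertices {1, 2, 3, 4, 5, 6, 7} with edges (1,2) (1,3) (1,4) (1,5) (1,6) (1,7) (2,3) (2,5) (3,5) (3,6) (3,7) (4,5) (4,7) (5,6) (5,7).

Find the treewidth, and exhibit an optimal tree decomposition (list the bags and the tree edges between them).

Treewidth 3.
One such decomposition:
Bags: B1 = {1, 3, 5, 7}  B2 = {1, 2, 3, 5}  B3 = {1, 3, 5, 6}  B4 = {1, 4, 5, 7}
Tree: B1–B2, B2–B3, B1–B4

Each bag holds 4 vertices, so the decomposition has width 3, which upper-bounds the treewidth. On the other hand G contains the 4-clique {1, 2, 3, 5}. A clique must lie in a single bag of any decomposition, so no decomposition can have width below 3. The upper and lower bounds meet at 3, so that is the treewidth.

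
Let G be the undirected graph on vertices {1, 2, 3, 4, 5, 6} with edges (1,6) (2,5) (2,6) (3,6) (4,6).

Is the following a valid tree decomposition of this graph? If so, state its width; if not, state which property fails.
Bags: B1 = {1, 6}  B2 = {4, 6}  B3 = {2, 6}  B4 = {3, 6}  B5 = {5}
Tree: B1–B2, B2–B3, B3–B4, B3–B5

A tree decomposition must satisfy three properties: every vertex lies in some bag; for every edge, both endpoints lie together in some bag; and for every vertex, the bags containing it form a connected subtree. Here edge (2,5) lies in no bag, so the decomposition is invalid.

No — edge (2,5) lies in no bag.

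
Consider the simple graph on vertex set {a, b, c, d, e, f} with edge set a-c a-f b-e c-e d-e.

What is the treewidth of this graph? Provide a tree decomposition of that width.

Treewidth 1.
One optimal decomposition is:
Bags: B1 = {c, e}  B2 = {a, c}  B3 = {d, e}  B4 = {b, e}  B5 = {a, f}
Tree: B1–B2, B1–B3, B3–B4, B2–B5

Each bag holds 2 vertices, so the decomposition has width 1, which upper-bounds the treewidth. Any graph with an edge has treewidth ≥ 1, and G has the edge c–e. Combining the bounds, tw(G) = 1.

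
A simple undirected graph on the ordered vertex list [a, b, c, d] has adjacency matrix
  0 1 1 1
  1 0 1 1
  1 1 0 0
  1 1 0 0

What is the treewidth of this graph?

A width-2 tree decomposition is:
Bags: B1 = {a, b, c}  B2 = {a, b, d}
Tree: B1–B2
Every bag has size at most 3, so the width is 3 − 1 = 2 and tw(G) ≤ 2. On the other hand G contains the 3-clique {a, b, d}. A clique must lie in a single bag of any decomposition, so no decomposition can have width below 2. Therefore the treewidth is 2.

2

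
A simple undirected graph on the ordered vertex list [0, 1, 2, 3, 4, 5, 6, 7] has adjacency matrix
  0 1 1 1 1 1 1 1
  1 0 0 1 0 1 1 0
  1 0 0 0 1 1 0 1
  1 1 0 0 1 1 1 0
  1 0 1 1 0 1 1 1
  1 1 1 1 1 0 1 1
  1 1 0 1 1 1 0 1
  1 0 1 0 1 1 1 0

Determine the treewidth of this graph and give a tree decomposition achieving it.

Each bag holds 5 vertices, so the decomposition has width 4, which upper-bounds the treewidth. On the other hand G contains the 5-clique {0, 1, 3, 5, 6}. A clique must lie in a single bag of any decomposition, so no decomposition can have width below 4. Combining the bounds, tw(G) = 4.

Treewidth 4.
Bags: B1 = {0, 3, 4, 5, 6}  B2 = {0, 4, 5, 6, 7}  B3 = {0, 2, 4, 5, 7}  B4 = {0, 1, 3, 5, 6}
Tree: B1–B2, B2–B3, B1–B4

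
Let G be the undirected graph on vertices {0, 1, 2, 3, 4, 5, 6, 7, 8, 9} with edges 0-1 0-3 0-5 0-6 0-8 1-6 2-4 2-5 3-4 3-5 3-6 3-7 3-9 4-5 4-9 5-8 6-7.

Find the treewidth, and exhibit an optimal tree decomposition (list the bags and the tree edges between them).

Every bag has size at most 3, so the width is 3 − 1 = 2 and tw(G) ≤ 2. On the other hand G contains the 3-clique {0, 5, 8}. A clique must lie in a single bag of any decomposition, so no decomposition can have width below 2. Combining the bounds, tw(G) = 2.

Treewidth 2.
Bags: B1 = {0, 3, 6}  B2 = {0, 3, 5}  B3 = {3, 4, 5}  B4 = {0, 1, 6}  B5 = {3, 4, 9}  B6 = {3, 6, 7}  B7 = {2, 4, 5}  B8 = {0, 5, 8}
Tree: B1–B2, B2–B3, B1–B4, B3–B5, B1–B6, B3–B7, B2–B8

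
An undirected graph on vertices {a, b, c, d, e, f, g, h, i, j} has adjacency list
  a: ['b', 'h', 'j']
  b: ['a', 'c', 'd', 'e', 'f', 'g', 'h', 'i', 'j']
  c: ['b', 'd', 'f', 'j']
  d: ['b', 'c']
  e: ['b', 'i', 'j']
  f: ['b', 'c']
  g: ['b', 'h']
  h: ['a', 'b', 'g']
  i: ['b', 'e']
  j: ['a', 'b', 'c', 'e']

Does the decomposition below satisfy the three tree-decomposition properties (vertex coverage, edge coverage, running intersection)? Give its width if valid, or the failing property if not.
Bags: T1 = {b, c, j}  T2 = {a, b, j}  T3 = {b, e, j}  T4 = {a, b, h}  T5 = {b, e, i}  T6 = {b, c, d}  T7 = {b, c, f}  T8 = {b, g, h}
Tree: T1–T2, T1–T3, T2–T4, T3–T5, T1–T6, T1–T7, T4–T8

Checking the three conditions: (i) the bags cover all of {a, b, c, d, e, f, g, h, i, j}; (ii) for each edge, some bag contains both endpoints; (iii) the bags containing any fixed vertex form a subtree. All hold, so the decomposition is valid with width 3 − 1 = 2.

Yes; width 2.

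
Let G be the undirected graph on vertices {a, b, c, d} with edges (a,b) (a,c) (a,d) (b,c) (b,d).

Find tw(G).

A width-2 tree decomposition is:
Bags: B1 = {a, b, d}  B2 = {a, b, c}
Tree: B1–B2
The largest bag has 3 vertices, giving width 2; this decomposition certifies tw(G) ≤ 2. On the other hand G contains the 3-clique {a, b, d}. A clique must lie in a single bag of any decomposition, so no decomposition can have width below 2. The upper and lower bounds meet at 2, so that is the treewidth.

2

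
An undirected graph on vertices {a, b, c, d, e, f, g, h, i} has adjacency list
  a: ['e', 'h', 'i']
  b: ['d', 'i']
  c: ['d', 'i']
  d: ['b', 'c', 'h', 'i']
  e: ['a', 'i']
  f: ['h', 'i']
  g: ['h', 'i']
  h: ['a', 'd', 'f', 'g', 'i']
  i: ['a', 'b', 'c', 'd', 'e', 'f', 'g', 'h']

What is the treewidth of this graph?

2

A width-2 tree decomposition is:
Bags: B1 = {g, h, i}  B2 = {d, h, i}  B3 = {b, d, i}  B4 = {a, h, i}  B5 = {c, d, i}  B6 = {f, h, i}  B7 = {a, e, i}
Tree: B1–B2, B2–B3, B1–B4, B2–B5, B2–B6, B4–B7
Every bag has size at most 3, so the width is 3 − 1 = 2 and tw(G) ≤ 2. Conversely, {a, e, i} is a clique of size 3, and the vertices of any clique must share a bag in every tree decomposition; so some bag has ≥ 3 vertices and tw(G) ≥ 2. Hence tw(G) = 2 exactly.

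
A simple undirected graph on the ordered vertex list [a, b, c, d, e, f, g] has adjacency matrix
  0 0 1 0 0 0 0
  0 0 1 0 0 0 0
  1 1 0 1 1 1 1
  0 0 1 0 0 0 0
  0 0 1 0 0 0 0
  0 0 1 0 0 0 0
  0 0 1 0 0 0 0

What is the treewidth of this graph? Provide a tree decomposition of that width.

Every bag has size at most 2, so the width is 2 − 1 = 1 and tw(G) ≤ 1. Since G has at least one edge (e.g. e–c), it is not an edgeless graph, so tw(G) ≥ 1. The upper and lower bounds meet at 1, so that is the treewidth.

Treewidth 1.
One optimal decomposition is:
Bags: B1 = {c, e}  B2 = {c, d}  B3 = {c, g}  B4 = {b, c}  B5 = {c, f}  B6 = {a, c}
Tree: B1–B2, B2–B3, B3–B4, B2–B5, B4–B6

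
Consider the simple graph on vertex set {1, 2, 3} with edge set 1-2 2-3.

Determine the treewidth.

A width-1 tree decomposition is:
Bags: B1 = {1, 2}  B2 = {2, 3}
Tree: B1–B2
Every bag has size at most 2, so the width is 2 − 1 = 1 and tw(G) ≤ 1. Since G has at least one edge (e.g. 2–1), it is not an edgeless graph, so tw(G) ≥ 1. The upper and lower bounds meet at 1, so that is the treewidth.

1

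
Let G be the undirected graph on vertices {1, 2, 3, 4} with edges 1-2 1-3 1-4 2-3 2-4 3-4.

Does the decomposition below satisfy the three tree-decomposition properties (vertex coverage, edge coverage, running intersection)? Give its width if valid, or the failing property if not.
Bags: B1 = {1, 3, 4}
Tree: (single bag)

No — vertex 2 appears in no bag.

A tree decomposition must satisfy three properties: every vertex lies in some bag; for every edge, both endpoints lie together in some bag; and for every vertex, the bags containing it form a connected subtree. Here vertex 2 appears in no bag, so the decomposition is invalid.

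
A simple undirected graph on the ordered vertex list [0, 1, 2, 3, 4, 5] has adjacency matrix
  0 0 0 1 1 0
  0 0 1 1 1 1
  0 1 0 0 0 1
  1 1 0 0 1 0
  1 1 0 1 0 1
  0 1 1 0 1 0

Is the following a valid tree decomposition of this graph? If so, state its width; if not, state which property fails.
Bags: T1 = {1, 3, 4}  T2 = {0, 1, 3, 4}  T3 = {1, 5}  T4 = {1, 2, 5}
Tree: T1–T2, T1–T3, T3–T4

A tree decomposition must satisfy three properties: every vertex lies in some bag; for every edge, both endpoints lie together in some bag; and for every vertex, the bags containing it form a connected subtree. Here edge (4,5) lies in no bag, so the decomposition is invalid.

No — edge (4,5) lies in no bag.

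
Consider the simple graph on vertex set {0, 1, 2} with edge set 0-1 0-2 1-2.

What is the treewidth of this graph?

2

A width-2 tree decomposition is:
Bags: B1 = {0, 1, 2}
Tree: (single bag)
A single bag containing all 3 vertices is trivially a valid decomposition of width 2. On the other hand G contains the 3-clique {0, 1, 2}. A clique must lie in a single bag of any decomposition, so no decomposition can have width below 2. Combining the bounds, tw(G) = 2.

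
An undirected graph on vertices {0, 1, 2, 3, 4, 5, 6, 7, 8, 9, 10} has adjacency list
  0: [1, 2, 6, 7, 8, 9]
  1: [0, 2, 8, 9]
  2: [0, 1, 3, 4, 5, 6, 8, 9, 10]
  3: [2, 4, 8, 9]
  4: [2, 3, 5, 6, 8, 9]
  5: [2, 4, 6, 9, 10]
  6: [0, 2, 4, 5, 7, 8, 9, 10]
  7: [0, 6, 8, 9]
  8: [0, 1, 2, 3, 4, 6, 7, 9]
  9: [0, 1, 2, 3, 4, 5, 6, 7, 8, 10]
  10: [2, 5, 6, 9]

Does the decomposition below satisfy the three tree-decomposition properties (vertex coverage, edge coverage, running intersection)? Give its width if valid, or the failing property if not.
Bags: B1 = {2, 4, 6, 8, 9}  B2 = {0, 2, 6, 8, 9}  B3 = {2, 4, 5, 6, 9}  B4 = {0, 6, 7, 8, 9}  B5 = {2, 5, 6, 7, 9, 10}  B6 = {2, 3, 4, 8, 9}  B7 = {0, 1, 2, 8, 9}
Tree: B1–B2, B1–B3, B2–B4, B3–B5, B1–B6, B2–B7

A tree decomposition must satisfy three properties: every vertex lies in some bag; for every edge, both endpoints lie together in some bag; and for every vertex, the bags containing it form a connected subtree. Here bags containing vertex 7 are not connected in the tree, so the decomposition is invalid.

No — bags containing vertex 7 are not connected in the tree.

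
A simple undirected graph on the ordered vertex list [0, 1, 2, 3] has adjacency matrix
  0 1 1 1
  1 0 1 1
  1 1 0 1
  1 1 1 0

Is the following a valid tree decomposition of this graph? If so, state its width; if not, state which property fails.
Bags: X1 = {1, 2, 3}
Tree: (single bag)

A tree decomposition must satisfy three properties: every vertex lies in some bag; for every edge, both endpoints lie together in some bag; and for every vertex, the bags containing it form a connected subtree. Here vertex 0 appears in no bag, so the decomposition is invalid.

No — vertex 0 appears in no bag.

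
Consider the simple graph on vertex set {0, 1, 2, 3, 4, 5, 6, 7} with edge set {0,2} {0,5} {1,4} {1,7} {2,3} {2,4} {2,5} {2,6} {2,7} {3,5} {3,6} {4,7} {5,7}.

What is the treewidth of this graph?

2

A width-2 tree decomposition is:
Bags: B1 = {0, 2, 5}  B2 = {2, 3, 5}  B3 = {2, 5, 7}  B4 = {2, 4, 7}  B5 = {2, 3, 6}  B6 = {1, 4, 7}
Tree: B1–B2, B1–B3, B3–B4, B2–B5, B4–B6
Each bag holds 3 vertices, so the decomposition has width 2, which upper-bounds the treewidth. On the other hand G contains the 3-clique {1, 4, 7}. A clique must lie in a single bag of any decomposition, so no decomposition can have width below 2. Therefore the treewidth is 2.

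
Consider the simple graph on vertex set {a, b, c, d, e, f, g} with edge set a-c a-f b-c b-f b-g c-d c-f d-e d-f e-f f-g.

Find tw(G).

2

A width-2 tree decomposition is:
Bags: B1 = {b, f, g}  B2 = {b, c, f}  B3 = {c, d, f}  B4 = {a, c, f}  B5 = {d, e, f}
Tree: B1–B2, B2–B3, B3–B4, B3–B5
Every bag has size at most 3, so the width is 3 − 1 = 2 and tw(G) ≤ 2. For the lower bound, the 3 vertices {b, f, g} are pairwise adjacent, and any tree decomposition puts a clique entirely inside one bag — forcing width ≥ 2. Hence tw(G) = 2 exactly.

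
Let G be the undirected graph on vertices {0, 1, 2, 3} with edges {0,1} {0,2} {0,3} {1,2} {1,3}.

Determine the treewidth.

2

A width-2 tree decomposition is:
Bags: B1 = {0, 1, 3}  B2 = {0, 1, 2}
Tree: B1–B2
Each bag holds 3 vertices, so the decomposition has width 2, which upper-bounds the treewidth. Conversely, {0, 1, 2} is a clique of size 3, and the vertices of any clique must share a bag in every tree decomposition; so some bag has ≥ 3 vertices and tw(G) ≥ 2. Therefore the treewidth is 2.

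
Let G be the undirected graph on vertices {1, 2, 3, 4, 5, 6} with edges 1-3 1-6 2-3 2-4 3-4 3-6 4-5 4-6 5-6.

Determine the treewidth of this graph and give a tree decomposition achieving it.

Every bag has size at most 3, so the width is 3 − 1 = 2 and tw(G) ≤ 2. On the other hand G contains the 3-clique {1, 3, 6}. A clique must lie in a single bag of any decomposition, so no decomposition can have width below 2. Therefore the treewidth is 2.

Treewidth 2.
One optimal decomposition is:
Bags: B1 = {3, 4, 6}  B2 = {1, 3, 6}  B3 = {2, 3, 4}  B4 = {4, 5, 6}
Tree: B1–B2, B1–B3, B1–B4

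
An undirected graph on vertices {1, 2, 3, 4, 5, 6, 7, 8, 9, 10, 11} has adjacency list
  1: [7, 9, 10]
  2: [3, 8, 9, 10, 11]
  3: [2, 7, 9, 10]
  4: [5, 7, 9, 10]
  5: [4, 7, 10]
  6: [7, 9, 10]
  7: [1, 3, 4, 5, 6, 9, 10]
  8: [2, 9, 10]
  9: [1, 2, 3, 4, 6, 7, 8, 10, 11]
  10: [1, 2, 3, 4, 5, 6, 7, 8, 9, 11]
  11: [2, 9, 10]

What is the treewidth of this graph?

A width-3 tree decomposition is:
Bags: B1 = {3, 7, 9, 10}  B2 = {1, 7, 9, 10}  B3 = {4, 7, 9, 10}  B4 = {2, 3, 9, 10}  B5 = {2, 9, 10, 11}  B6 = {4, 5, 7, 10}  B7 = {6, 7, 9, 10}  B8 = {2, 8, 9, 10}
Tree: B1–B2, B1–B3, B1–B4, B4–B5, B3–B6, B1–B7, B5–B8
Every bag has size at most 4, so the width is 4 − 1 = 3 and tw(G) ≤ 3. Conversely, {2, 8, 9, 10} is a clique of size 4, and the vertices of any clique must share a bag in every tree decomposition; so some bag has ≥ 4 vertices and tw(G) ≥ 3. The upper and lower bounds meet at 3, so that is the treewidth.

3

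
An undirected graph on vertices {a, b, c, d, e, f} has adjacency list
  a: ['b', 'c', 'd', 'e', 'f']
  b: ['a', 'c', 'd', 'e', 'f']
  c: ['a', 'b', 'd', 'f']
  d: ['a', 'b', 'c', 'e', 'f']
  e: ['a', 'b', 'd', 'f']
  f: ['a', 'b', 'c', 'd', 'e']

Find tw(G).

A width-4 tree decomposition is:
Bags: B1 = {a, b, c, d, f}  B2 = {a, b, d, e, f}
Tree: B1–B2
Every bag has size at most 5, so the width is 5 − 1 = 4 and tw(G) ≤ 4. For the lower bound, the 5 vertices {a, b, d, e, f} are pairwise adjacent, and any tree decomposition puts a clique entirely inside one bag — forcing width ≥ 4. Therefore the treewidth is 4.

4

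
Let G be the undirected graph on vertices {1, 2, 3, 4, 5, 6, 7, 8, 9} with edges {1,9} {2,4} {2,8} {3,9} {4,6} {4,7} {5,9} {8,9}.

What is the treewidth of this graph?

A width-1 tree decomposition is:
Bags: B1 = {2, 8}  B2 = {2, 4}  B3 = {8, 9}  B4 = {4, 6}  B5 = {4, 7}  B6 = {1, 9}  B7 = {3, 9}  B8 = {5, 9}
Tree: B1–B2, B1–B3, B2–B4, B2–B5, B3–B6, B6–B7, B7–B8
The largest bag has 2 vertices, giving width 1; this decomposition certifies tw(G) ≤ 1. G has an edge, so its treewidth is at least 1. The upper and lower bounds meet at 1, so that is the treewidth.

1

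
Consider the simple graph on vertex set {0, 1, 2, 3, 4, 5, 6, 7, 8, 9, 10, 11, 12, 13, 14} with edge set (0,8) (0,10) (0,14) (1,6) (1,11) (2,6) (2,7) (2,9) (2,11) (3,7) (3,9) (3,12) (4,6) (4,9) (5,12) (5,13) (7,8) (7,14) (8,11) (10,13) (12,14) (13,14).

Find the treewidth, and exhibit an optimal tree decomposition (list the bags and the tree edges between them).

Treewidth 3.
One optimal decomposition is:
Bags: B1 = {0, 5, 10, 13}  B2 = {0, 5, 13, 14}  B3 = {0, 5, 12, 14}  B4 = {0, 8, 12, 14}  B5 = {7, 8, 12, 14}  B6 = {3, 7, 8, 12}  B7 = {3, 7, 8, 11}  B8 = {2, 3, 7, 11}  B9 = {2, 3, 9, 11}  B10 = {1, 2, 9, 11}  B11 = {1, 2, 6, 9}  B12 = {1, 4, 6, 9}
Tree: B1–B2, B2–B3, B3–B4, B4–B5, B5–B6, B6–B7, B7–B8, B8–B9, B9–B10, B10–B11, B11–B12

Each bag holds 4 vertices, so the decomposition has width 3, which upper-bounds the treewidth. For the lower bound: the 4 vertex sets {5,10,13}, {0}, {14}, {3,7,8,12} are disjoint, each induces a connected subgraph, and every pair is joined by at least one edge of G. Contracting each set to a single vertex therefore yields K_{4} as a minor, and since treewidth is minor-monotone, tw(G) ≥ tw(K_{4}) = 3. Hence tw(G) = 3 exactly.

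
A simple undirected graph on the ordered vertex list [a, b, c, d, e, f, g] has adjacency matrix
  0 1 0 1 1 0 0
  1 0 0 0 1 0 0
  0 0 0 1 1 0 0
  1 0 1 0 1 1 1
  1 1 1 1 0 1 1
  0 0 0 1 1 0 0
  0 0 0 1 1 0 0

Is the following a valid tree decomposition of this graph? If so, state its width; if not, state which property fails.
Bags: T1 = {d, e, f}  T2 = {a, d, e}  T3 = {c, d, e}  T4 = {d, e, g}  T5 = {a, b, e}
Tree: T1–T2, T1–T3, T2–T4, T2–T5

Every vertex of G appears in some bag (union = {a, b, c, d, e, f, g}); every edge is covered by a bag; and for each vertex v the set of bags containing v is connected in the bag tree. The decomposition is therefore valid. The largest bag has 3 vertices, so the width is 2.

Yes; width 2.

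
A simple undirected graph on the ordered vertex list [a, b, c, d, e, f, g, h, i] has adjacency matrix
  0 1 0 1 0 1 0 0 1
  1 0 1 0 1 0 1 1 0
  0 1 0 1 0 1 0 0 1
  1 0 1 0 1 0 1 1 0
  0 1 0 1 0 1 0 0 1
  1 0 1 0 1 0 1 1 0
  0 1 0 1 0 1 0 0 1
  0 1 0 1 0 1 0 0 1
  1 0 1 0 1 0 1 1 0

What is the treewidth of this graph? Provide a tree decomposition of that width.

Treewidth 4.
One such decomposition:
Bags: B1 = {b, d, f, h, i}  B2 = {b, d, e, f, i}  B3 = {a, b, d, f, i}  B4 = {b, d, f, g, i}  B5 = {b, c, d, f, i}
Tree: B1–B2, B2–B3, B3–B4, B4–B5

Every bag has size at most 5, so the width is 5 − 1 = 4 and tw(G) ≤ 4. For the lower bound: the 5 vertex sets {b,h}, {e,i}, {a,d}, {f}, {g} are disjoint, each induces a connected subgraph, and every pair is joined by at least one edge of G. Contracting each set to a single vertex therefore yields K_{5} as a minor, and since treewidth is minor-monotone, tw(G) ≥ tw(K_{5}) = 4. Hence tw(G) = 4 exactly.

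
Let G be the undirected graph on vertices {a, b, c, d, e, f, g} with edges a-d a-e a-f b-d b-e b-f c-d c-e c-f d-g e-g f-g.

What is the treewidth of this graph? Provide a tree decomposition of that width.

The largest bag has 4 vertices, giving width 3; this decomposition certifies tw(G) ≤ 3. For the lower bound: the 4 vertex sets {b,e}, {c,f}, {d}, {g} are disjoint, each induces a connected subgraph, and every pair is joined by at least one edge of G. Contracting each set to a single vertex therefore yields K_{4} as a minor, and since treewidth is minor-monotone, tw(G) ≥ tw(K_{4}) = 3. The upper and lower bounds meet at 3, so that is the treewidth.

Treewidth 3.
One such decomposition:
Bags: B1 = {b, d, e, f}  B2 = {c, d, e, f}  B3 = {d, e, f, g}  B4 = {a, d, e, f}
Tree: B1–B2, B2–B3, B3–B4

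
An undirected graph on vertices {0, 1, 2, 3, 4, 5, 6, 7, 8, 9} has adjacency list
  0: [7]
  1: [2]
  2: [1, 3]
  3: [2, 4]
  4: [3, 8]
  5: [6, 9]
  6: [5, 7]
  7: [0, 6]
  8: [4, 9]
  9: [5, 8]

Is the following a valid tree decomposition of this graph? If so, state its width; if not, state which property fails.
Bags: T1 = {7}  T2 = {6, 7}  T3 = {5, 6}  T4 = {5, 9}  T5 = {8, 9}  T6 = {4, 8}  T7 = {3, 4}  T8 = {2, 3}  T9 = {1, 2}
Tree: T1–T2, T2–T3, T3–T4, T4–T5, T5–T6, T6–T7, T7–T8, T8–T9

A tree decomposition must satisfy three properties: every vertex lies in some bag; for every edge, both endpoints lie together in some bag; and for every vertex, the bags containing it form a connected subtree. Here vertex 0 appears in no bag, so the decomposition is invalid.

No — vertex 0 appears in no bag.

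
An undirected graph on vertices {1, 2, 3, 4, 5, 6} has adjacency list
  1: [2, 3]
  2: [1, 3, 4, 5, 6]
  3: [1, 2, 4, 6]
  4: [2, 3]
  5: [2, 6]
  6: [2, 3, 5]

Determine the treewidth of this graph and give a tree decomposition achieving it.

Treewidth 2.
Bags: B1 = {2, 3, 6}  B2 = {2, 3, 4}  B3 = {2, 5, 6}  B4 = {1, 2, 3}
Tree: B1–B2, B1–B3, B2–B4

The largest bag has 3 vertices, giving width 2; this decomposition certifies tw(G) ≤ 2. Conversely, {1, 2, 3} is a clique of size 3, and the vertices of any clique must share a bag in every tree decomposition; so some bag has ≥ 3 vertices and tw(G) ≥ 2. The upper and lower bounds meet at 2, so that is the treewidth.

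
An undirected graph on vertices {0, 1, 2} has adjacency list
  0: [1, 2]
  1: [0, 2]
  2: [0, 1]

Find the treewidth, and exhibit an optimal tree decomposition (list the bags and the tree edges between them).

A single bag containing all 3 vertices is trivially a valid decomposition of width 2. On the other hand G contains the 3-clique {0, 1, 2}. A clique must lie in a single bag of any decomposition, so no decomposition can have width below 2. Hence tw(G) = 2 exactly.

Treewidth 2.
One optimal decomposition is:
Bags: B1 = {0, 1, 2}
Tree: (single bag)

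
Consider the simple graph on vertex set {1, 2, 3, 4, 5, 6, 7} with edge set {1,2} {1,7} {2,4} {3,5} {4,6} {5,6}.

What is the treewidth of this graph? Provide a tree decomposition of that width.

Every bag has size at most 2, so the width is 2 − 1 = 1 and tw(G) ≤ 1. Any graph with an edge has treewidth ≥ 1, and G has the edge 7–1. Hence tw(G) = 1 exactly.

Treewidth 1.
Bags: B1 = {1, 7}  B2 = {1, 2}  B3 = {2, 4}  B4 = {4, 6}  B5 = {5, 6}  B6 = {3, 5}
Tree: B1–B2, B2–B3, B3–B4, B4–B5, B5–B6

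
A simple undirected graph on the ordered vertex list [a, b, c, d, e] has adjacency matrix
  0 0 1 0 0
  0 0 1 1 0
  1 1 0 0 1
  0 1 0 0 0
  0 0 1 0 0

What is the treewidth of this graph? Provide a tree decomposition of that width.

Each bag holds 2 vertices, so the decomposition has width 1, which upper-bounds the treewidth. Any graph with an edge has treewidth ≥ 1, and G has the edge b–c. Hence tw(G) = 1 exactly.

Treewidth 1.
One such decomposition:
Bags: B1 = {b, c}  B2 = {a, c}  B3 = {b, d}  B4 = {c, e}
Tree: B1–B2, B1–B3, B1–B4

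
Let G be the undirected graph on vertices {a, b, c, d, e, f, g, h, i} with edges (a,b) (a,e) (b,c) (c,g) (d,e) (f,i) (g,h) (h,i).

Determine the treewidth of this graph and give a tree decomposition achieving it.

Each bag holds 2 vertices, so the decomposition has width 1, which upper-bounds the treewidth. Since G has at least one edge (e.g. f–i), it is not an edgeless graph, so tw(G) ≥ 1. Hence tw(G) = 1 exactly.

Treewidth 1.
Bags: B1 = {f, i}  B2 = {h, i}  B3 = {g, h}  B4 = {c, g}  B5 = {b, c}  B6 = {a, b}  B7 = {a, e}  B8 = {d, e}
Tree: B1–B2, B2–B3, B3–B4, B4–B5, B5–B6, B6–B7, B7–B8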